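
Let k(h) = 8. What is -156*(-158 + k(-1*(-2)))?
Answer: 23400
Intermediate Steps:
-156*(-158 + k(-1*(-2))) = -156*(-158 + 8) = -156*(-150) = 23400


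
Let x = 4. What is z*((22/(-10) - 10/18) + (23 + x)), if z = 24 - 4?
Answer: 4364/9 ≈ 484.89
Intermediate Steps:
z = 20
z*((22/(-10) - 10/18) + (23 + x)) = 20*((22/(-10) - 10/18) + (23 + 4)) = 20*((22*(-⅒) - 10*1/18) + 27) = 20*((-11/5 - 5/9) + 27) = 20*(-124/45 + 27) = 20*(1091/45) = 4364/9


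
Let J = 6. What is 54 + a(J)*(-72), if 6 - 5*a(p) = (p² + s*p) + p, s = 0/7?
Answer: 2862/5 ≈ 572.40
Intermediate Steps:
s = 0 (s = 0*(⅐) = 0)
a(p) = 6/5 - p/5 - p²/5 (a(p) = 6/5 - ((p² + 0*p) + p)/5 = 6/5 - ((p² + 0) + p)/5 = 6/5 - (p² + p)/5 = 6/5 - (p + p²)/5 = 6/5 + (-p/5 - p²/5) = 6/5 - p/5 - p²/5)
54 + a(J)*(-72) = 54 + (6/5 - ⅕*6 - ⅕*6²)*(-72) = 54 + (6/5 - 6/5 - ⅕*36)*(-72) = 54 + (6/5 - 6/5 - 36/5)*(-72) = 54 - 36/5*(-72) = 54 + 2592/5 = 2862/5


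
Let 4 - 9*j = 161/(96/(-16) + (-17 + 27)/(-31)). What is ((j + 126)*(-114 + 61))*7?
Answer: -575527/12 ≈ -47961.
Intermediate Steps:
j = 275/84 (j = 4/9 - 161/(9*(96/(-16) + (-17 + 27)/(-31))) = 4/9 - 161/(9*(96*(-1/16) + 10*(-1/31))) = 4/9 - 161/(9*(-6 - 10/31)) = 4/9 - 161/(9*(-196/31)) = 4/9 - 161*(-31)/(9*196) = 4/9 - ⅑*(-713/28) = 4/9 + 713/252 = 275/84 ≈ 3.2738)
((j + 126)*(-114 + 61))*7 = ((275/84 + 126)*(-114 + 61))*7 = ((10859/84)*(-53))*7 = -575527/84*7 = -575527/12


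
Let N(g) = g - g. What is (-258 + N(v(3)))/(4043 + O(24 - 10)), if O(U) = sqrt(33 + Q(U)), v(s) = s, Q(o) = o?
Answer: -521547/8172901 + 129*sqrt(47)/8172901 ≈ -0.063706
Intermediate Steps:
N(g) = 0
O(U) = sqrt(33 + U)
(-258 + N(v(3)))/(4043 + O(24 - 10)) = (-258 + 0)/(4043 + sqrt(33 + (24 - 10))) = -258/(4043 + sqrt(33 + 14)) = -258/(4043 + sqrt(47))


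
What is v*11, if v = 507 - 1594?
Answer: -11957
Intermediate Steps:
v = -1087
v*11 = -1087*11 = -11957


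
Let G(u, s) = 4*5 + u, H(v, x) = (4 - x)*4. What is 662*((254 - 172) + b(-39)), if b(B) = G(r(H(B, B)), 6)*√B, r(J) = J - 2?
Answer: 54284 + 125780*I*√39 ≈ 54284.0 + 7.855e+5*I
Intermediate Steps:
H(v, x) = 16 - 4*x
r(J) = -2 + J
G(u, s) = 20 + u
b(B) = √B*(34 - 4*B) (b(B) = (20 + (-2 + (16 - 4*B)))*√B = (20 + (14 - 4*B))*√B = (34 - 4*B)*√B = √B*(34 - 4*B))
662*((254 - 172) + b(-39)) = 662*((254 - 172) + √(-39)*(34 - 4*(-39))) = 662*(82 + (I*√39)*(34 + 156)) = 662*(82 + (I*√39)*190) = 662*(82 + 190*I*√39) = 54284 + 125780*I*√39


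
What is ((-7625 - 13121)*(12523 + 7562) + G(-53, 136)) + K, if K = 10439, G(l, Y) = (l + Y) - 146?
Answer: -416673034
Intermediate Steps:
G(l, Y) = -146 + Y + l (G(l, Y) = (Y + l) - 146 = -146 + Y + l)
((-7625 - 13121)*(12523 + 7562) + G(-53, 136)) + K = ((-7625 - 13121)*(12523 + 7562) + (-146 + 136 - 53)) + 10439 = (-20746*20085 - 63) + 10439 = (-416683410 - 63) + 10439 = -416683473 + 10439 = -416673034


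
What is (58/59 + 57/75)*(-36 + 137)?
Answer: 259671/1475 ≈ 176.05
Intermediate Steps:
(58/59 + 57/75)*(-36 + 137) = (58*(1/59) + 57*(1/75))*101 = (58/59 + 19/25)*101 = (2571/1475)*101 = 259671/1475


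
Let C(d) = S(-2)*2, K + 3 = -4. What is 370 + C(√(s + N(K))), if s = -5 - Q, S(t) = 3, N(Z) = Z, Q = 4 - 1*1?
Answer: 376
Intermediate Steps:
Q = 3 (Q = 4 - 1 = 3)
K = -7 (K = -3 - 4 = -7)
s = -8 (s = -5 - 1*3 = -5 - 3 = -8)
C(d) = 6 (C(d) = 3*2 = 6)
370 + C(√(s + N(K))) = 370 + 6 = 376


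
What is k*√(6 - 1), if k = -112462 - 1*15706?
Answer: -128168*√5 ≈ -2.8659e+5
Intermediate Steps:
k = -128168 (k = -112462 - 15706 = -128168)
k*√(6 - 1) = -128168*√(6 - 1) = -128168*√5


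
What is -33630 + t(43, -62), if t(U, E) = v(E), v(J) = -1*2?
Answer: -33632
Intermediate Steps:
v(J) = -2
t(U, E) = -2
-33630 + t(43, -62) = -33630 - 2 = -33632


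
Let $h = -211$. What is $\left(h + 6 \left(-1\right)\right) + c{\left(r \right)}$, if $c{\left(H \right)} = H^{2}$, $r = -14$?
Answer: $-21$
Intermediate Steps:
$\left(h + 6 \left(-1\right)\right) + c{\left(r \right)} = \left(-211 + 6 \left(-1\right)\right) + \left(-14\right)^{2} = \left(-211 - 6\right) + 196 = -217 + 196 = -21$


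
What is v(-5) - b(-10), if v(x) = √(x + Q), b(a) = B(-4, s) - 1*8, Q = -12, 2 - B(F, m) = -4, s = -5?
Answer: 2 + I*√17 ≈ 2.0 + 4.1231*I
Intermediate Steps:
B(F, m) = 6 (B(F, m) = 2 - 1*(-4) = 2 + 4 = 6)
b(a) = -2 (b(a) = 6 - 1*8 = 6 - 8 = -2)
v(x) = √(-12 + x) (v(x) = √(x - 12) = √(-12 + x))
v(-5) - b(-10) = √(-12 - 5) - 1*(-2) = √(-17) + 2 = I*√17 + 2 = 2 + I*√17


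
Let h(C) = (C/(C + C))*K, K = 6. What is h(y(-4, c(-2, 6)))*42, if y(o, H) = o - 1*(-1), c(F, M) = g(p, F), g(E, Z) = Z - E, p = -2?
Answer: 126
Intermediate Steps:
c(F, M) = 2 + F (c(F, M) = F - 1*(-2) = F + 2 = 2 + F)
y(o, H) = 1 + o (y(o, H) = o + 1 = 1 + o)
h(C) = 3 (h(C) = (C/(C + C))*6 = (C/((2*C)))*6 = (C*(1/(2*C)))*6 = (½)*6 = 3)
h(y(-4, c(-2, 6)))*42 = 3*42 = 126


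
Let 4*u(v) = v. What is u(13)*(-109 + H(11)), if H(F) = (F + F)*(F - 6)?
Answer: 13/4 ≈ 3.2500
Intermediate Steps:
u(v) = v/4
H(F) = 2*F*(-6 + F) (H(F) = (2*F)*(-6 + F) = 2*F*(-6 + F))
u(13)*(-109 + H(11)) = ((¼)*13)*(-109 + 2*11*(-6 + 11)) = 13*(-109 + 2*11*5)/4 = 13*(-109 + 110)/4 = (13/4)*1 = 13/4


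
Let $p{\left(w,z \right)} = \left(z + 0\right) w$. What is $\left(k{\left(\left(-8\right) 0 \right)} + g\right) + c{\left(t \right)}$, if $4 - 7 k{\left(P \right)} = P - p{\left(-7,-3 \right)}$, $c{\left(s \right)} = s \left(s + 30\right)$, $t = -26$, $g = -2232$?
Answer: $- \frac{16327}{7} \approx -2332.4$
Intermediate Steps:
$p{\left(w,z \right)} = w z$ ($p{\left(w,z \right)} = z w = w z$)
$c{\left(s \right)} = s \left(30 + s\right)$
$k{\left(P \right)} = \frac{25}{7} - \frac{P}{7}$ ($k{\left(P \right)} = \frac{4}{7} - \frac{P - \left(-7\right) \left(-3\right)}{7} = \frac{4}{7} - \frac{P - 21}{7} = \frac{4}{7} - \frac{-21 + P}{7} = \frac{4}{7} - \left(-3 + \frac{P}{7}\right) = \frac{25}{7} - \frac{P}{7}$)
$\left(k{\left(\left(-8\right) 0 \right)} + g\right) + c{\left(t \right)} = \left(\left(\frac{25}{7} - \frac{\left(-8\right) 0}{7}\right) - 2232\right) - 26 \left(30 - 26\right) = \left(\left(\frac{25}{7} - 0\right) - 2232\right) - 104 = \left(\left(\frac{25}{7} + 0\right) - 2232\right) - 104 = \left(\frac{25}{7} - 2232\right) - 104 = - \frac{15599}{7} - 104 = - \frac{16327}{7}$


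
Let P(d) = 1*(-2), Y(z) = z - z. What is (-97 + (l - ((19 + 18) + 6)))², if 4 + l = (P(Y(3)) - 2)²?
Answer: 16384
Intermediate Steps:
Y(z) = 0
P(d) = -2
l = 12 (l = -4 + (-2 - 2)² = -4 + (-4)² = -4 + 16 = 12)
(-97 + (l - ((19 + 18) + 6)))² = (-97 + (12 - ((19 + 18) + 6)))² = (-97 + (12 - (37 + 6)))² = (-97 + (12 - 1*43))² = (-97 + (12 - 43))² = (-97 - 31)² = (-128)² = 16384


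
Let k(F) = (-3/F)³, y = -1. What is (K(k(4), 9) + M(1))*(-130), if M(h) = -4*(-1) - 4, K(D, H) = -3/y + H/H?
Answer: -520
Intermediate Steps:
k(F) = -27/F³
K(D, H) = 4 (K(D, H) = -3/(-1) + H/H = -3*(-1) + 1 = 3 + 1 = 4)
M(h) = 0 (M(h) = 4 - 4 = 0)
(K(k(4), 9) + M(1))*(-130) = (4 + 0)*(-130) = 4*(-130) = -520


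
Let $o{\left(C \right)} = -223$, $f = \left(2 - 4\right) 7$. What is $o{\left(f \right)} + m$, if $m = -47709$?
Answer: $-47932$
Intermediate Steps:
$f = -14$ ($f = \left(-2\right) 7 = -14$)
$o{\left(f \right)} + m = -223 - 47709 = -47932$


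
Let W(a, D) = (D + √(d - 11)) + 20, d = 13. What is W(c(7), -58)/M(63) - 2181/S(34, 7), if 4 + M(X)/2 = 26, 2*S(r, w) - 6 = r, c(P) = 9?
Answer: -24181/220 + √2/44 ≈ -109.88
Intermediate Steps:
S(r, w) = 3 + r/2
M(X) = 44 (M(X) = -8 + 2*26 = -8 + 52 = 44)
W(a, D) = 20 + D + √2 (W(a, D) = (D + √(13 - 11)) + 20 = (D + √2) + 20 = 20 + D + √2)
W(c(7), -58)/M(63) - 2181/S(34, 7) = (20 - 58 + √2)/44 - 2181/(3 + (½)*34) = (-38 + √2)*(1/44) - 2181/(3 + 17) = (-19/22 + √2/44) - 2181/20 = -24181/220 + √2/44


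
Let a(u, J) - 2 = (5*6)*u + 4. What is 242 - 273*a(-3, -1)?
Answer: 23174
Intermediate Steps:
a(u, J) = 6 + 30*u (a(u, J) = 2 + ((5*6)*u + 4) = 2 + (30*u + 4) = 2 + (4 + 30*u) = 6 + 30*u)
242 - 273*a(-3, -1) = 242 - 273*(6 + 30*(-3)) = 242 - 273*(6 - 90) = 242 - 273*(-84) = 242 + 22932 = 23174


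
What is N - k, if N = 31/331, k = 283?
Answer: -93642/331 ≈ -282.91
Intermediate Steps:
N = 31/331 (N = 31*(1/331) = 31/331 ≈ 0.093656)
N - k = 31/331 - 1*283 = 31/331 - 283 = -93642/331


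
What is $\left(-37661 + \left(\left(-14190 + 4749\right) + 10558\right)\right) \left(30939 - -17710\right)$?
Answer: $-1777829056$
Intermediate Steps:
$\left(-37661 + \left(\left(-14190 + 4749\right) + 10558\right)\right) \left(30939 - -17710\right) = \left(-37661 + \left(-9441 + 10558\right)\right) \left(30939 + 17710\right) = \left(-37661 + 1117\right) 48649 = \left(-36544\right) 48649 = -1777829056$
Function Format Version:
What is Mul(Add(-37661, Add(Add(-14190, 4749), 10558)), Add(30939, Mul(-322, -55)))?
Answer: -1777829056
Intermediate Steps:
Mul(Add(-37661, Add(Add(-14190, 4749), 10558)), Add(30939, Mul(-322, -55))) = Mul(Add(-37661, Add(-9441, 10558)), Add(30939, 17710)) = Mul(Add(-37661, 1117), 48649) = Mul(-36544, 48649) = -1777829056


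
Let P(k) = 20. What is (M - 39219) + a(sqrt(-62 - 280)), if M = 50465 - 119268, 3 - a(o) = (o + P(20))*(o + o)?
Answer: -107335 - 120*I*sqrt(38) ≈ -1.0734e+5 - 739.73*I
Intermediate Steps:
a(o) = 3 - 2*o*(20 + o) (a(o) = 3 - (o + 20)*(o + o) = 3 - (20 + o)*2*o = 3 - 2*o*(20 + o))
M = -68803
(M - 39219) + a(sqrt(-62 - 280)) = (-68803 - 39219) + (3 - 40*sqrt(-62 - 280) - 2*(sqrt(-62 - 280))**2) = -108022 + (3 - 120*I*sqrt(38) - 2*(sqrt(-342))**2) = -108022 + (3 - 120*I*sqrt(38) - 2*(3*I*sqrt(38))**2) = -108022 + (3 - 120*I*sqrt(38) - 2*(-342)) = -108022 + (3 - 120*I*sqrt(38) + 684) = -108022 + (687 - 120*I*sqrt(38)) = -107335 - 120*I*sqrt(38)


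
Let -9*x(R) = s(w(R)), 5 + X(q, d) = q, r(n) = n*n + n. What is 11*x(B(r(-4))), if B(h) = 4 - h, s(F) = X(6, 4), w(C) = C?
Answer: -11/9 ≈ -1.2222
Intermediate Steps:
r(n) = n + n² (r(n) = n² + n = n + n²)
X(q, d) = -5 + q
s(F) = 1 (s(F) = -5 + 6 = 1)
x(R) = -⅑ (x(R) = -⅑*1 = -⅑)
11*x(B(r(-4))) = 11*(-⅑) = -11/9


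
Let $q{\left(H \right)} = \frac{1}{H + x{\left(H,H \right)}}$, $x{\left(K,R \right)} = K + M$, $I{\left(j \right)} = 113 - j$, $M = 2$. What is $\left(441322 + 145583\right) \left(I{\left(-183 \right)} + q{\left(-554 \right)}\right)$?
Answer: $\frac{192138024375}{1106} \approx 1.7372 \cdot 10^{8}$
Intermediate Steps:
$x{\left(K,R \right)} = 2 + K$ ($x{\left(K,R \right)} = K + 2 = 2 + K$)
$q{\left(H \right)} = \frac{1}{2 + 2 H}$ ($q{\left(H \right)} = \frac{1}{H + \left(2 + H\right)} = \frac{1}{2 + 2 H}$)
$\left(441322 + 145583\right) \left(I{\left(-183 \right)} + q{\left(-554 \right)}\right) = \left(441322 + 145583\right) \left(\left(113 - -183\right) + \frac{1}{2 \left(1 - 554\right)}\right) = 586905 \left(\left(113 + 183\right) + \frac{1}{2 \left(-553\right)}\right) = 586905 \left(296 + \frac{1}{2} \left(- \frac{1}{553}\right)\right) = 586905 \left(296 - \frac{1}{1106}\right) = 586905 \cdot \frac{327375}{1106} = \frac{192138024375}{1106}$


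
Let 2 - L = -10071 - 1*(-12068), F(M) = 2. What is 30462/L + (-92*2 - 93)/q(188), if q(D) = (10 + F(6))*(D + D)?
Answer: -45999053/3000480 ≈ -15.331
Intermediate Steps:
L = -1995 (L = 2 - (-10071 - 1*(-12068)) = 2 - (-10071 + 12068) = 2 - 1*1997 = 2 - 1997 = -1995)
q(D) = 24*D (q(D) = (10 + 2)*(D + D) = 12*(2*D) = 24*D)
30462/L + (-92*2 - 93)/q(188) = 30462/(-1995) + (-92*2 - 93)/((24*188)) = 30462*(-1/1995) + (-184 - 93)/4512 = -10154/665 - 277*1/4512 = -10154/665 - 277/4512 = -45999053/3000480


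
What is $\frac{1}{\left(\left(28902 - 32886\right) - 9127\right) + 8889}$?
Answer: $- \frac{1}{4222} \approx -0.00023685$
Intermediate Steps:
$\frac{1}{\left(\left(28902 - 32886\right) - 9127\right) + 8889} = \frac{1}{\left(-3984 - 9127\right) + 8889} = \frac{1}{-13111 + 8889} = \frac{1}{-4222} = - \frac{1}{4222}$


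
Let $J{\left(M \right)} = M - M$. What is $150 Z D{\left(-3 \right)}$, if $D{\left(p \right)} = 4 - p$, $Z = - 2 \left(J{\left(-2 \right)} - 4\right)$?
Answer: $8400$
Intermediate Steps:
$J{\left(M \right)} = 0$
$Z = 8$ ($Z = - 2 \left(0 - 4\right) = \left(-2\right) \left(-4\right) = 8$)
$150 Z D{\left(-3 \right)} = 150 \cdot 8 \left(4 - -3\right) = 1200 \left(4 + 3\right) = 1200 \cdot 7 = 8400$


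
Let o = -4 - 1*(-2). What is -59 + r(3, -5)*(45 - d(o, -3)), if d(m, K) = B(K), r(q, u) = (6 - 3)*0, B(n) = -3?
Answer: -59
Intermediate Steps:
r(q, u) = 0 (r(q, u) = 3*0 = 0)
o = -2 (o = -4 + 2 = -2)
d(m, K) = -3
-59 + r(3, -5)*(45 - d(o, -3)) = -59 + 0*(45 - 1*(-3)) = -59 + 0*(45 + 3) = -59 + 0*48 = -59 + 0 = -59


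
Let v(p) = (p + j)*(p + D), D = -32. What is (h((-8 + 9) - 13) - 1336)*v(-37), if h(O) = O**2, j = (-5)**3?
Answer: -13324176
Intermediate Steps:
j = -125
v(p) = (-125 + p)*(-32 + p) (v(p) = (p - 125)*(p - 32) = (-125 + p)*(-32 + p))
(h((-8 + 9) - 13) - 1336)*v(-37) = (((-8 + 9) - 13)**2 - 1336)*(4000 + (-37)**2 - 157*(-37)) = ((1 - 13)**2 - 1336)*(4000 + 1369 + 5809) = ((-12)**2 - 1336)*11178 = (144 - 1336)*11178 = -1192*11178 = -13324176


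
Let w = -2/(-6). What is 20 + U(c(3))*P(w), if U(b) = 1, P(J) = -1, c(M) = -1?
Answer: 19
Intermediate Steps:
w = ⅓ (w = -2*(-⅙) = ⅓ ≈ 0.33333)
20 + U(c(3))*P(w) = 20 + 1*(-1) = 20 - 1 = 19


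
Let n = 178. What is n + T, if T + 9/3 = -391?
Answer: -216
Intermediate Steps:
T = -394 (T = -3 - 391 = -394)
n + T = 178 - 394 = -216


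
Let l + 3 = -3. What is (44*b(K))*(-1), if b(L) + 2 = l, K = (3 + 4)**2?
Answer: 352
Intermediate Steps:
l = -6 (l = -3 - 3 = -6)
K = 49 (K = 7**2 = 49)
b(L) = -8 (b(L) = -2 - 6 = -8)
(44*b(K))*(-1) = (44*(-8))*(-1) = -352*(-1) = 352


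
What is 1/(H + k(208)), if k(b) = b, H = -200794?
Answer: -1/200586 ≈ -4.9854e-6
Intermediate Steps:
1/(H + k(208)) = 1/(-200794 + 208) = 1/(-200586) = -1/200586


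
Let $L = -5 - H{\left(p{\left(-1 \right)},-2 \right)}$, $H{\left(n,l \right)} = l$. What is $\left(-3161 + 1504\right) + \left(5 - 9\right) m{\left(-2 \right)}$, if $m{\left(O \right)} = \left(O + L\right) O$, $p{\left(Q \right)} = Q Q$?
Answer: $-1697$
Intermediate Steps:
$p{\left(Q \right)} = Q^{2}$
$L = -3$ ($L = -5 - -2 = -5 + 2 = -3$)
$m{\left(O \right)} = O \left(-3 + O\right)$ ($m{\left(O \right)} = \left(O - 3\right) O = \left(-3 + O\right) O = O \left(-3 + O\right)$)
$\left(-3161 + 1504\right) + \left(5 - 9\right) m{\left(-2 \right)} = \left(-3161 + 1504\right) + \left(5 - 9\right) \left(- 2 \left(-3 - 2\right)\right) = -1657 - 4 \left(\left(-2\right) \left(-5\right)\right) = -1657 - 40 = -1697$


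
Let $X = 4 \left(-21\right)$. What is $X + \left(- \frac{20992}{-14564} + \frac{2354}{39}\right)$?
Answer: $- \frac{3152330}{141999} \approx -22.2$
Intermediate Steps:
$X = -84$
$X + \left(- \frac{20992}{-14564} + \frac{2354}{39}\right) = -84 + \left(- \frac{20992}{-14564} + \frac{2354}{39}\right) = -84 + \left(\left(-20992\right) \left(- \frac{1}{14564}\right) + 2354 \cdot \frac{1}{39}\right) = -84 + \left(\frac{5248}{3641} + \frac{2354}{39}\right) = -84 + \frac{8775586}{141999} = - \frac{3152330}{141999}$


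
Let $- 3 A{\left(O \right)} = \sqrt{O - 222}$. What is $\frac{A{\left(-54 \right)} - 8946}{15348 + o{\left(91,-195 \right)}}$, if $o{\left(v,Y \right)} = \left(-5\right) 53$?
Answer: $- \frac{8946}{15083} - \frac{2 i \sqrt{69}}{45249} \approx -0.59312 - 0.00036715 i$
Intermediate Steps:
$o{\left(v,Y \right)} = -265$
$A{\left(O \right)} = - \frac{\sqrt{-222 + O}}{3}$ ($A{\left(O \right)} = - \frac{\sqrt{O - 222}}{3} = - \frac{\sqrt{-222 + O}}{3}$)
$\frac{A{\left(-54 \right)} - 8946}{15348 + o{\left(91,-195 \right)}} = \frac{- \frac{\sqrt{-222 - 54}}{3} - 8946}{15348 - 265} = \frac{- \frac{\sqrt{-276}}{3} - 8946}{15083} = \left(- \frac{2 i \sqrt{69}}{3} - 8946\right) \frac{1}{15083} = \left(-8946 - \frac{2 i \sqrt{69}}{3}\right) \frac{1}{15083} = - \frac{8946}{15083} - \frac{2 i \sqrt{69}}{45249}$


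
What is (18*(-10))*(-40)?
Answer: 7200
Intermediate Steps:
(18*(-10))*(-40) = -180*(-40) = 7200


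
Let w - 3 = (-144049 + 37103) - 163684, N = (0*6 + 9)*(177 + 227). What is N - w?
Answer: 274263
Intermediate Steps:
N = 3636 (N = (0 + 9)*404 = 9*404 = 3636)
w = -270627 (w = 3 + ((-144049 + 37103) - 163684) = 3 + (-106946 - 163684) = 3 - 270630 = -270627)
N - w = 3636 - 1*(-270627) = 3636 + 270627 = 274263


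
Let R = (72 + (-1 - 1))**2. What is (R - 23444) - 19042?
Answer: -37586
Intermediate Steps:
R = 4900 (R = (72 - 2)**2 = 70**2 = 4900)
(R - 23444) - 19042 = (4900 - 23444) - 19042 = -18544 - 19042 = -37586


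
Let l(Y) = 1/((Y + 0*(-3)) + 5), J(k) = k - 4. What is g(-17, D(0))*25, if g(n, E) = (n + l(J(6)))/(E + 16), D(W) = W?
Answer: -1475/56 ≈ -26.339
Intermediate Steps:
J(k) = -4 + k
l(Y) = 1/(5 + Y) (l(Y) = 1/((Y + 0) + 5) = 1/(Y + 5) = 1/(5 + Y))
g(n, E) = (1/7 + n)/(16 + E) (g(n, E) = (n + 1/(5 + (-4 + 6)))/(E + 16) = (n + 1/(5 + 2))/(16 + E) = (n + 1/7)/(16 + E) = (1/7 + n)/(16 + E))
g(-17, D(0))*25 = ((1/7 - 17)/(16 + 0))*25 = (-118/7/16)*25 = ((1/16)*(-118/7))*25 = -59/56*25 = -1475/56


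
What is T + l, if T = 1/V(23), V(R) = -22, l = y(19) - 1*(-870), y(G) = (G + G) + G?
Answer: 20393/22 ≈ 926.95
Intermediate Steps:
y(G) = 3*G (y(G) = 2*G + G = 3*G)
l = 927 (l = 3*19 - 1*(-870) = 57 + 870 = 927)
T = -1/22 (T = 1/(-22) = -1/22 ≈ -0.045455)
T + l = -1/22 + 927 = 20393/22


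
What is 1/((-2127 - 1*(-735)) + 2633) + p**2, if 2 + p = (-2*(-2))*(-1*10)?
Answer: 2189125/1241 ≈ 1764.0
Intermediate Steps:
p = -42 (p = -2 + (-2*(-2))*(-1*10) = -2 + 4*(-10) = -2 - 40 = -42)
1/((-2127 - 1*(-735)) + 2633) + p**2 = 1/((-2127 - 1*(-735)) + 2633) + (-42)**2 = 1/((-2127 + 735) + 2633) + 1764 = 1/(-1392 + 2633) + 1764 = 1/1241 + 1764 = 2189125/1241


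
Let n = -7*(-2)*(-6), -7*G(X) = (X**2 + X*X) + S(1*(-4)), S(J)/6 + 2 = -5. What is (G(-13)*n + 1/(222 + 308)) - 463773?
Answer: -243917129/530 ≈ -4.6022e+5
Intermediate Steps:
S(J) = -42 (S(J) = -12 + 6*(-5) = -12 - 30 = -42)
G(X) = 6 - 2*X**2/7 (G(X) = -((X**2 + X*X) - 42)/7 = -((X**2 + X**2) - 42)/7 = -(2*X**2 - 42)/7 = -(-42 + 2*X**2)/7 = 6 - 2*X**2/7)
n = -84 (n = 14*(-6) = -84)
(G(-13)*n + 1/(222 + 308)) - 463773 = ((6 - 2/7*(-13)**2)*(-84) + 1/(222 + 308)) - 463773 = ((6 - 2/7*169)*(-84) + 1/530) - 463773 = ((6 - 338/7)*(-84) + 1/530) - 463773 = (-296/7*(-84) + 1/530) - 463773 = (3552 + 1/530) - 463773 = 1882561/530 - 463773 = -243917129/530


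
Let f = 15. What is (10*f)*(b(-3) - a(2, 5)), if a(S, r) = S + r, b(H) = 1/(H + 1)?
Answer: -1125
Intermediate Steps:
b(H) = 1/(1 + H)
(10*f)*(b(-3) - a(2, 5)) = (10*15)*(1/(1 - 3) - (2 + 5)) = 150*(1/(-2) - 1*7) = 150*(-½ - 7) = 150*(-15/2) = -1125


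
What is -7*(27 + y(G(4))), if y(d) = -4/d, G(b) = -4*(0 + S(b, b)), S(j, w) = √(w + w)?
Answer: -189 - 7*√2/4 ≈ -191.47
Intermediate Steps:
S(j, w) = √2*√w (S(j, w) = √(2*w) = √2*√w)
G(b) = -4*√2*√b (G(b) = -4*(0 + √2*√b) = -4*√2*√b)
-7*(27 + y(G(4))) = -7*(27 - 4*(-√2/16)) = -7*(27 - (-1)*√2/4) = -7*(27 + √2/4) = -189 - 7*√2/4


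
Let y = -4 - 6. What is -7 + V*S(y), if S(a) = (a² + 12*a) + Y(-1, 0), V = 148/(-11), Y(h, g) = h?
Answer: 3031/11 ≈ 275.55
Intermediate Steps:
V = -148/11 (V = 148*(-1/11) = -148/11 ≈ -13.455)
y = -10
S(a) = -1 + a² + 12*a (S(a) = (a² + 12*a) - 1 = -1 + a² + 12*a)
-7 + V*S(y) = -7 - 148*(-1 + (-10)² + 12*(-10))/11 = -7 - 148*(-1 + 100 - 120)/11 = -7 - 148/11*(-21) = -7 + 3108/11 = 3031/11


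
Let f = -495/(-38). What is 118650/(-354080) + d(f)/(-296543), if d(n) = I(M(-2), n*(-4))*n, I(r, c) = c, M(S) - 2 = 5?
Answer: -1261496407695/3790498030384 ≈ -0.33280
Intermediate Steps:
M(S) = 7 (M(S) = 2 + 5 = 7)
f = 495/38 (f = -495*(-1/38) = 495/38 ≈ 13.026)
d(n) = -4*n² (d(n) = (n*(-4))*n = (-4*n)*n = -4*n²)
118650/(-354080) + d(f)/(-296543) = 118650/(-354080) - 4*(495/38)²/(-296543) = 118650*(-1/354080) - 4*245025/1444*(-1/296543) = -11865/35408 - 245025/361*(-1/296543) = -11865/35408 + 245025/107052023 = -1261496407695/3790498030384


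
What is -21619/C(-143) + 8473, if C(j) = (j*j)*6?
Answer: 79966511/9438 ≈ 8472.8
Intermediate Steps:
C(j) = 6*j**2 (C(j) = j**2*6 = 6*j**2)
-21619/C(-143) + 8473 = -21619/(6*(-143)**2) + 8473 = -21619/(6*20449) + 8473 = -21619/122694 + 8473 = -21619*1/122694 + 8473 = -1663/9438 + 8473 = 79966511/9438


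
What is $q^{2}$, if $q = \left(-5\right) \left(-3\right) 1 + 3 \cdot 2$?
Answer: $441$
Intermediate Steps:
$q = 21$ ($q = 15 \cdot 1 + 6 = 15 + 6 = 21$)
$q^{2} = 21^{2} = 441$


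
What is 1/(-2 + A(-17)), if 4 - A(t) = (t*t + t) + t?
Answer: -1/253 ≈ -0.0039526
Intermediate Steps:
A(t) = 4 - t² - 2*t (A(t) = 4 - ((t*t + t) + t) = 4 - ((t² + t) + t) = 4 - ((t + t²) + t) = 4 - (t² + 2*t) = 4 + (-t² - 2*t) = 4 - t² - 2*t)
1/(-2 + A(-17)) = 1/(-2 + (4 - 1*(-17)² - 2*(-17))) = 1/(-2 + (4 - 1*289 + 34)) = 1/(-2 + (4 - 289 + 34)) = 1/(-2 - 251) = 1/(-253) = -1/253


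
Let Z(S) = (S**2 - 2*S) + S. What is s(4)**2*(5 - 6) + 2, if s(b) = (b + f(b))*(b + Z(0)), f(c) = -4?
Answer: 2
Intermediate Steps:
Z(S) = S**2 - S
s(b) = b*(-4 + b) (s(b) = (b - 4)*(b + 0*(-1 + 0)) = (-4 + b)*(b + 0*(-1)) = (-4 + b)*(b + 0) = (-4 + b)*b = b*(-4 + b))
s(4)**2*(5 - 6) + 2 = (4*(-4 + 4))**2*(5 - 6) + 2 = (4*0)**2*(-1) + 2 = 0**2*(-1) + 2 = 0*(-1) + 2 = 0 + 2 = 2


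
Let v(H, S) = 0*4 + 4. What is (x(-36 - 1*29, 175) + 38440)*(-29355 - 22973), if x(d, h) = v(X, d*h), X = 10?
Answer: -2011697632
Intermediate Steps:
v(H, S) = 4 (v(H, S) = 0 + 4 = 4)
x(d, h) = 4
(x(-36 - 1*29, 175) + 38440)*(-29355 - 22973) = (4 + 38440)*(-29355 - 22973) = 38444*(-52328) = -2011697632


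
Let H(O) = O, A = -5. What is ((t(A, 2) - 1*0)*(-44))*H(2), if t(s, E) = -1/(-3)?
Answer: -88/3 ≈ -29.333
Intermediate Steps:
t(s, E) = ⅓ (t(s, E) = -1*(-⅓) = ⅓)
((t(A, 2) - 1*0)*(-44))*H(2) = ((⅓ - 1*0)*(-44))*2 = ((⅓ + 0)*(-44))*2 = ((⅓)*(-44))*2 = -44/3*2 = -88/3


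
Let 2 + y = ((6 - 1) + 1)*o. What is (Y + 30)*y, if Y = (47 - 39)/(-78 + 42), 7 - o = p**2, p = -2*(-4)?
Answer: -92192/9 ≈ -10244.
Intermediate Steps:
p = 8
o = -57 (o = 7 - 1*8**2 = 7 - 1*64 = 7 - 64 = -57)
y = -344 (y = -2 + ((6 - 1) + 1)*(-57) = -2 + (5 + 1)*(-57) = -2 + 6*(-57) = -2 - 342 = -344)
Y = -2/9 (Y = 8/(-36) = 8*(-1/36) = -2/9 ≈ -0.22222)
(Y + 30)*y = (-2/9 + 30)*(-344) = (268/9)*(-344) = -92192/9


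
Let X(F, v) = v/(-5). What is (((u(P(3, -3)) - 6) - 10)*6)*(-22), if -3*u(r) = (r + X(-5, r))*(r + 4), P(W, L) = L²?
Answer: 31152/5 ≈ 6230.4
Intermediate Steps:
X(F, v) = -v/5 (X(F, v) = v*(-⅕) = -v/5)
u(r) = -4*r*(4 + r)/15 (u(r) = -(r - r/5)*(r + 4)/3 = -4*r/5*(4 + r)/3 = -4*r*(4 + r)/15)
(((u(P(3, -3)) - 6) - 10)*6)*(-22) = ((((4/15)*(-3)²*(-4 - 1*(-3)²) - 6) - 10)*6)*(-22) = ((((4/15)*9*(-4 - 1*9) - 6) - 10)*6)*(-22) = ((((4/15)*9*(-4 - 9) - 6) - 10)*6)*(-22) = ((((4/15)*9*(-13) - 6) - 10)*6)*(-22) = (((-156/5 - 6) - 10)*6)*(-22) = ((-186/5 - 10)*6)*(-22) = -236/5*6*(-22) = -1416/5*(-22) = 31152/5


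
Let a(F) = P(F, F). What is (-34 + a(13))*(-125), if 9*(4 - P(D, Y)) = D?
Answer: 35375/9 ≈ 3930.6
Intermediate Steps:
P(D, Y) = 4 - D/9
a(F) = 4 - F/9
(-34 + a(13))*(-125) = (-34 + (4 - ⅑*13))*(-125) = (-34 + (4 - 13/9))*(-125) = (-34 + 23/9)*(-125) = -283/9*(-125) = 35375/9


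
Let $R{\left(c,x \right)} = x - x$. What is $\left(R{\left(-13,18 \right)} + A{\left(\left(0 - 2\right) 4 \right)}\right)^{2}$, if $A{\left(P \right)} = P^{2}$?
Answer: $4096$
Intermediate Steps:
$R{\left(c,x \right)} = 0$
$\left(R{\left(-13,18 \right)} + A{\left(\left(0 - 2\right) 4 \right)}\right)^{2} = \left(0 + \left(\left(0 - 2\right) 4\right)^{2}\right)^{2} = \left(0 + \left(\left(-2\right) 4\right)^{2}\right)^{2} = \left(0 + \left(-8\right)^{2}\right)^{2} = \left(0 + 64\right)^{2} = 64^{2} = 4096$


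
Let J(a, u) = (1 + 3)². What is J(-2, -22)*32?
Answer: 512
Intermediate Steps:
J(a, u) = 16 (J(a, u) = 4² = 16)
J(-2, -22)*32 = 16*32 = 512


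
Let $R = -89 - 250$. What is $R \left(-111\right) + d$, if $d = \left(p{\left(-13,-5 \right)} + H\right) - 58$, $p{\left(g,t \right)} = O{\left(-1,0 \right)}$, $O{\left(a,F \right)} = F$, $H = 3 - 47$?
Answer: $37527$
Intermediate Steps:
$H = -44$ ($H = 3 - 47 = -44$)
$R = -339$ ($R = -89 - 250 = -339$)
$p{\left(g,t \right)} = 0$
$d = -102$ ($d = \left(0 - 44\right) - 58 = -44 - 58 = -102$)
$R \left(-111\right) + d = \left(-339\right) \left(-111\right) - 102 = 37629 - 102 = 37527$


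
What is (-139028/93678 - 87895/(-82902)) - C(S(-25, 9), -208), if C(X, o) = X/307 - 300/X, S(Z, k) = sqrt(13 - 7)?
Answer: -182881747/431449642 + 15349*sqrt(6)/307 ≈ 122.04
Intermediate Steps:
S(Z, k) = sqrt(6)
C(X, o) = -300/X + X/307 (C(X, o) = X*(1/307) - 300/X = X/307 - 300/X = -300/X + X/307)
(-139028/93678 - 87895/(-82902)) - C(S(-25, 9), -208) = (-139028/93678 - 87895/(-82902)) - (-300*sqrt(6)/6 + sqrt(6)/307) = (-139028*1/93678 - 87895*(-1/82902)) - (-50*sqrt(6) + sqrt(6)/307) = (-69514/46839 + 87895/82902) - (-50*sqrt(6) + sqrt(6)/307) = -182881747/431449642 - (-15349)*sqrt(6)/307 = -182881747/431449642 + 15349*sqrt(6)/307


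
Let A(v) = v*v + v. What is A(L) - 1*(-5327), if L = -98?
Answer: 14833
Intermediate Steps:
A(v) = v + v² (A(v) = v² + v = v + v²)
A(L) - 1*(-5327) = -98*(1 - 98) - 1*(-5327) = -98*(-97) + 5327 = 9506 + 5327 = 14833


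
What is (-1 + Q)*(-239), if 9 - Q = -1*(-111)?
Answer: 24617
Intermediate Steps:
Q = -102 (Q = 9 - (-1)*(-111) = 9 - 1*111 = 9 - 111 = -102)
(-1 + Q)*(-239) = (-1 - 102)*(-239) = -103*(-239) = 24617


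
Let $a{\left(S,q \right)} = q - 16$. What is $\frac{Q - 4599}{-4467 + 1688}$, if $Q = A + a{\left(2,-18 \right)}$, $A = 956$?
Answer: $\frac{3677}{2779} \approx 1.3231$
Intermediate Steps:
$a{\left(S,q \right)} = -16 + q$
$Q = 922$ ($Q = 956 - 34 = 922$)
$\frac{Q - 4599}{-4467 + 1688} = \frac{922 - 4599}{-4467 + 1688} = - \frac{3677}{-2779} = \left(-3677\right) \left(- \frac{1}{2779}\right) = \frac{3677}{2779}$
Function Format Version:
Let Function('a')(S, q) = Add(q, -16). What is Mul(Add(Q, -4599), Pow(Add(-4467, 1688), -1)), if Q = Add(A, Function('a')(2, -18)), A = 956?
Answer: Rational(3677, 2779) ≈ 1.3231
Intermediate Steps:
Function('a')(S, q) = Add(-16, q)
Q = 922 (Q = Add(956, Add(-16, -18)) = Add(956, -34) = 922)
Mul(Add(Q, -4599), Pow(Add(-4467, 1688), -1)) = Mul(Add(922, -4599), Pow(Add(-4467, 1688), -1)) = Mul(-3677, Pow(-2779, -1)) = Mul(-3677, Rational(-1, 2779)) = Rational(3677, 2779)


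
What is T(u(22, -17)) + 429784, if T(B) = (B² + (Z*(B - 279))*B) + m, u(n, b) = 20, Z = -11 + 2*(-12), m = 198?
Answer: 611682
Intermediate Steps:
Z = -35 (Z = -11 - 24 = -35)
T(B) = 198 + B² + B*(9765 - 35*B) (T(B) = (B² + (-35*(B - 279))*B) + 198 = (B² + (-35*(-279 + B))*B) + 198 = (B² + (9765 - 35*B)*B) + 198 = (B² + B*(9765 - 35*B)) + 198 = 198 + B² + B*(9765 - 35*B))
T(u(22, -17)) + 429784 = (198 - 34*20² + 9765*20) + 429784 = (198 - 34*400 + 195300) + 429784 = (198 - 13600 + 195300) + 429784 = 181898 + 429784 = 611682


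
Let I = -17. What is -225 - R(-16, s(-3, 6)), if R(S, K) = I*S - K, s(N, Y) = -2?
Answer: -499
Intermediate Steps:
R(S, K) = -K - 17*S (R(S, K) = -17*S - K = -K - 17*S)
-225 - R(-16, s(-3, 6)) = -225 - (-1*(-2) - 17*(-16)) = -225 - (2 + 272) = -225 - 1*274 = -225 - 274 = -499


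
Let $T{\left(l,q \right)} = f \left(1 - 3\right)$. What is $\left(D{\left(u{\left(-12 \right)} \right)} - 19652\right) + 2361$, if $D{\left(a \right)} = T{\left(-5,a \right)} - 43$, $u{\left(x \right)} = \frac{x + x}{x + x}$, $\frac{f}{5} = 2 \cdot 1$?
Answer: $-17354$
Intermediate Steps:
$f = 10$ ($f = 5 \cdot 2 \cdot 1 = 5 \cdot 2 = 10$)
$u{\left(x \right)} = 1$ ($u{\left(x \right)} = \frac{2 x}{2 x} = 2 x \frac{1}{2 x} = 1$)
$T{\left(l,q \right)} = -20$ ($T{\left(l,q \right)} = 10 \left(1 - 3\right) = 10 \left(-2\right) = -20$)
$D{\left(a \right)} = -63$ ($D{\left(a \right)} = -20 - 43 = -63$)
$\left(D{\left(u{\left(-12 \right)} \right)} - 19652\right) + 2361 = \left(-63 - 19652\right) + 2361 = -19715 + 2361 = -17354$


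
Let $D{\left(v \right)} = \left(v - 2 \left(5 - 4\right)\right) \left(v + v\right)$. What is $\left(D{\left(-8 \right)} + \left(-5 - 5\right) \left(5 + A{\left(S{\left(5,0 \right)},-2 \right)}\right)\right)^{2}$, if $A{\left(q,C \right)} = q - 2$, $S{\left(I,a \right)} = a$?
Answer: $16900$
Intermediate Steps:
$A{\left(q,C \right)} = -2 + q$
$D{\left(v \right)} = 2 v \left(-2 + v\right)$ ($D{\left(v \right)} = \left(v - 2\right) 2 v = \left(-2 + v\right) 2 v = 2 v \left(-2 + v\right)$)
$\left(D{\left(-8 \right)} + \left(-5 - 5\right) \left(5 + A{\left(S{\left(5,0 \right)},-2 \right)}\right)\right)^{2} = \left(2 \left(-8\right) \left(-2 - 8\right) + \left(-5 - 5\right) \left(5 + \left(-2 + 0\right)\right)\right)^{2} = \left(2 \left(-8\right) \left(-10\right) + \left(-5 - 5\right) \left(5 - 2\right)\right)^{2} = \left(160 - 30\right)^{2} = 130^{2} = 16900$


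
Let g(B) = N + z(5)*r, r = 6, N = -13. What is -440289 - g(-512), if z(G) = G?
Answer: -440306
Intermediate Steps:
g(B) = 17 (g(B) = -13 + 5*6 = -13 + 30 = 17)
-440289 - g(-512) = -440289 - 1*17 = -440289 - 17 = -440306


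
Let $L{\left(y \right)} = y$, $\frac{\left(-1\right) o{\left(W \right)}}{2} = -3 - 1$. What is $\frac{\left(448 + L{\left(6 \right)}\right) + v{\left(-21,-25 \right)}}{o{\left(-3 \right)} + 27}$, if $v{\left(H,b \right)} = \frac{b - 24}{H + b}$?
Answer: $\frac{20933}{1610} \approx 13.002$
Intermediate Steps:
$o{\left(W \right)} = 8$ ($o{\left(W \right)} = - 2 \left(-3 - 1\right) = \left(-2\right) \left(-4\right) = 8$)
$v{\left(H,b \right)} = \frac{-24 + b}{H + b}$
$\frac{\left(448 + L{\left(6 \right)}\right) + v{\left(-21,-25 \right)}}{o{\left(-3 \right)} + 27} = \frac{\left(448 + 6\right) + \frac{-24 - 25}{-21 - 25}}{8 + 27} = \frac{454 + \frac{1}{-46} \left(-49\right)}{35} = \frac{454 - - \frac{49}{46}}{35} = \frac{454 + \frac{49}{46}}{35} = \frac{1}{35} \cdot \frac{20933}{46} = \frac{20933}{1610}$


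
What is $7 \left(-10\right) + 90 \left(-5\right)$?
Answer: $-520$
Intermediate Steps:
$7 \left(-10\right) + 90 \left(-5\right) = -70 - 450 = -520$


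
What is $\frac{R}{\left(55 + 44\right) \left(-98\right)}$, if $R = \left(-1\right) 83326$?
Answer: $\frac{41663}{4851} \approx 8.5885$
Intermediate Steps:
$R = -83326$
$\frac{R}{\left(55 + 44\right) \left(-98\right)} = - \frac{83326}{\left(55 + 44\right) \left(-98\right)} = - \frac{83326}{99 \left(-98\right)} = - \frac{83326}{-9702} = \left(-83326\right) \left(- \frac{1}{9702}\right) = \frac{41663}{4851}$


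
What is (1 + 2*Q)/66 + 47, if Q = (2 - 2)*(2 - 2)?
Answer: 3103/66 ≈ 47.015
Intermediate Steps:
Q = 0 (Q = 0*0 = 0)
(1 + 2*Q)/66 + 47 = (1 + 2*0)/66 + 47 = (1 + 0)/66 + 47 = (1/66)*1 + 47 = 1/66 + 47 = 3103/66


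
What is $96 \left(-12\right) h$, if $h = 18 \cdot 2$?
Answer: $-41472$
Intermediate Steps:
$h = 36$
$96 \left(-12\right) h = 96 \left(-12\right) 36 = \left(-1152\right) 36 = -41472$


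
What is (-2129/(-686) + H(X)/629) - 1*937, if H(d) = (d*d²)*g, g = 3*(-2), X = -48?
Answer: 52225935/431494 ≈ 121.04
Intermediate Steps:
g = -6
H(d) = -6*d³ (H(d) = (d*d²)*(-6) = d³*(-6) = -6*d³)
(-2129/(-686) + H(X)/629) - 1*937 = (-2129/(-686) - 6*(-48)³/629) - 1*937 = (-2129*(-1/686) - 6*(-110592)*(1/629)) - 937 = (2129/686 + 663552*(1/629)) - 937 = (2129/686 + 663552/629) - 937 = 456535813/431494 - 937 = 52225935/431494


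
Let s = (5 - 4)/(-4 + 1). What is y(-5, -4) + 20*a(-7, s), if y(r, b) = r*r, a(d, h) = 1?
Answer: 45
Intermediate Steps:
s = -1/3 (s = 1/(-3) = 1*(-1/3) = -1/3 ≈ -0.33333)
y(r, b) = r**2
y(-5, -4) + 20*a(-7, s) = (-5)**2 + 20*1 = 25 + 20 = 45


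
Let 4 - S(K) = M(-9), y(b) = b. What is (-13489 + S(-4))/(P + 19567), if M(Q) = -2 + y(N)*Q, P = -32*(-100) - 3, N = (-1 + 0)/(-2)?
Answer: -3851/6504 ≈ -0.59210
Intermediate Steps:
N = 1/2 (N = -1*(-1/2) = 1/2 ≈ 0.50000)
P = 3197 (P = 3200 - 3 = 3197)
M(Q) = -2 + Q/2
S(K) = 21/2 (S(K) = 4 - (-2 + (1/2)*(-9)) = 4 - (-2 - 9/2) = 4 - 1*(-13/2) = 4 + 13/2 = 21/2)
(-13489 + S(-4))/(P + 19567) = (-13489 + 21/2)/(3197 + 19567) = -26957/2/22764 = -26957/2*1/22764 = -3851/6504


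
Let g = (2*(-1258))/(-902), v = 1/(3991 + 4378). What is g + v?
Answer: 10528653/3774419 ≈ 2.7895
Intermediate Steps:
v = 1/8369 ≈ 0.00011949
g = 1258/451 (g = -2516*(-1/902) = 1258/451 ≈ 2.7894)
g + v = 1258/451 + 1/8369 = 10528653/3774419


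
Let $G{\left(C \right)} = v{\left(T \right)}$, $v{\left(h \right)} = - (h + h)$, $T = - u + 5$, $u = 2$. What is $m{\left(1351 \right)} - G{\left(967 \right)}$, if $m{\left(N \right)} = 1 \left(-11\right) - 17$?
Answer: $-22$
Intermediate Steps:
$T = 3$ ($T = \left(-1\right) 2 + 5 = -2 + 5 = 3$)
$v{\left(h \right)} = - 2 h$
$m{\left(N \right)} = -28$ ($m{\left(N \right)} = -11 - 17 = -28$)
$G{\left(C \right)} = -6$ ($G{\left(C \right)} = \left(-2\right) 3 = -6$)
$m{\left(1351 \right)} - G{\left(967 \right)} = -28 - -6 = -28 + 6 = -22$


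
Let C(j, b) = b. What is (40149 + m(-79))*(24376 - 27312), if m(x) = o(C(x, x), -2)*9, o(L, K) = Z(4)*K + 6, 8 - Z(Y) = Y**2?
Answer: -118458792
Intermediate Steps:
Z(Y) = 8 - Y**2
o(L, K) = 6 - 8*K (o(L, K) = (8 - 1*4**2)*K + 6 = (8 - 1*16)*K + 6 = (8 - 16)*K + 6 = -8*K + 6 = 6 - 8*K)
m(x) = 198 (m(x) = (6 - 8*(-2))*9 = (6 + 16)*9 = 22*9 = 198)
(40149 + m(-79))*(24376 - 27312) = (40149 + 198)*(24376 - 27312) = 40347*(-2936) = -118458792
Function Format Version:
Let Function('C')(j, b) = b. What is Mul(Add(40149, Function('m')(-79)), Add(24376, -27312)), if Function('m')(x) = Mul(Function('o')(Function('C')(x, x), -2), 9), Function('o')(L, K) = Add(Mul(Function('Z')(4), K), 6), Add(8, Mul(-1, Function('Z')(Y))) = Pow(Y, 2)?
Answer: -118458792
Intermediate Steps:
Function('Z')(Y) = Add(8, Mul(-1, Pow(Y, 2)))
Function('o')(L, K) = Add(6, Mul(-8, K)) (Function('o')(L, K) = Add(Mul(Add(8, Mul(-1, Pow(4, 2))), K), 6) = Add(Mul(Add(8, Mul(-1, 16)), K), 6) = Add(Mul(Add(8, -16), K), 6) = Add(Mul(-8, K), 6) = Add(6, Mul(-8, K)))
Function('m')(x) = 198 (Function('m')(x) = Mul(Add(6, Mul(-8, -2)), 9) = Mul(Add(6, 16), 9) = Mul(22, 9) = 198)
Mul(Add(40149, Function('m')(-79)), Add(24376, -27312)) = Mul(Add(40149, 198), Add(24376, -27312)) = Mul(40347, -2936) = -118458792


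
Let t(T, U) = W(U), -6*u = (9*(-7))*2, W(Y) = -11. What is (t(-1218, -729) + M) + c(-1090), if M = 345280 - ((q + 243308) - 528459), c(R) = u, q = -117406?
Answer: 747847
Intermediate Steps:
u = 21 (u = -9*(-7)*2/6 = -(-21)*2/2 = -⅙*(-126) = 21)
t(T, U) = -11
c(R) = 21
M = 747837 (M = 345280 - ((-117406 + 243308) - 528459) = 345280 - (125902 - 528459) = 345280 - 1*(-402557) = 345280 + 402557 = 747837)
(t(-1218, -729) + M) + c(-1090) = (-11 + 747837) + 21 = 747826 + 21 = 747847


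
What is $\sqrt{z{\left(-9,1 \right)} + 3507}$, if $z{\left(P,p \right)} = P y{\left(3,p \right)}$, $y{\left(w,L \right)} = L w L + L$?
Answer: $\sqrt{3471} \approx 58.915$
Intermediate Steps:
$y{\left(w,L \right)} = L + w L^{2}$ ($y{\left(w,L \right)} = w L^{2} + L = L + w L^{2}$)
$z{\left(P,p \right)} = P p \left(1 + 3 p\right)$ ($z{\left(P,p \right)} = P p \left(1 + p 3\right) = P p \left(1 + 3 p\right)$)
$\sqrt{z{\left(-9,1 \right)} + 3507} = \sqrt{\left(-9\right) 1 \left(1 + 3 \cdot 1\right) + 3507} = \sqrt{\left(-9\right) 1 \left(1 + 3\right) + 3507} = \sqrt{\left(-9\right) 1 \cdot 4 + 3507} = \sqrt{-36 + 3507} = \sqrt{3471}$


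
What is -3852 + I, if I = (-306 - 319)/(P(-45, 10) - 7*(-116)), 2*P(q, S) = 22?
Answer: -3170821/823 ≈ -3852.8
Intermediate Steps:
P(q, S) = 11 (P(q, S) = (½)*22 = 11)
I = -625/823 (I = (-306 - 319)/(11 - 7*(-116)) = -625/(11 + 812) = -625/823 ≈ -0.75942)
-3852 + I = -3852 - 625/823 = -3170821/823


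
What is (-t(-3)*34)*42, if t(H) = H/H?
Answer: -1428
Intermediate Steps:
t(H) = 1
(-t(-3)*34)*42 = (-1*1*34)*42 = -1*34*42 = -34*42 = -1428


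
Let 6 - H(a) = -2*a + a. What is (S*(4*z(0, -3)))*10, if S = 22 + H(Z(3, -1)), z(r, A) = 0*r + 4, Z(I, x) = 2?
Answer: 4800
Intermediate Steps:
H(a) = 6 + a (H(a) = 6 - (-2*a + a) = 6 - (-1)*a = 6 + a)
z(r, A) = 4 (z(r, A) = 0 + 4 = 4)
S = 30 (S = 22 + (6 + 2) = 22 + 8 = 30)
(S*(4*z(0, -3)))*10 = (30*(4*4))*10 = (30*16)*10 = 480*10 = 4800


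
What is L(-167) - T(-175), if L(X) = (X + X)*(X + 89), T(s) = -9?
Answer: 26061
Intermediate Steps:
L(X) = 2*X*(89 + X) (L(X) = (2*X)*(89 + X) = 2*X*(89 + X))
L(-167) - T(-175) = 2*(-167)*(89 - 167) - 1*(-9) = 2*(-167)*(-78) + 9 = 26052 + 9 = 26061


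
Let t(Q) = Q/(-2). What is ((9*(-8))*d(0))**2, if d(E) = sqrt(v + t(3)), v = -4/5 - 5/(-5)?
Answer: -33696/5 ≈ -6739.2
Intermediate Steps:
t(Q) = -Q/2 (t(Q) = Q*(-1/2) = -Q/2)
v = 1/5 (v = -4*1/5 - 5*(-1/5) = -4/5 + 1 = 1/5 ≈ 0.20000)
d(E) = I*sqrt(130)/10 (d(E) = sqrt(1/5 - 1/2*3) = sqrt(1/5 - 3/2) = sqrt(-13/10) = I*sqrt(130)/10)
((9*(-8))*d(0))**2 = ((9*(-8))*(I*sqrt(130)/10))**2 = (-36*I*sqrt(130)/5)**2 = -33696/5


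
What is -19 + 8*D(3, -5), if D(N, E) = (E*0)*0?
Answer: -19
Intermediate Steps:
D(N, E) = 0 (D(N, E) = 0*0 = 0)
-19 + 8*D(3, -5) = -19 + 8*0 = -19 + 0 = -19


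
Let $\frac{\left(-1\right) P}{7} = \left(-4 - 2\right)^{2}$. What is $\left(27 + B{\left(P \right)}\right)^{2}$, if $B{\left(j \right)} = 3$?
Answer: $900$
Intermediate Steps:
$P = -252$ ($P = - 7 \left(-4 - 2\right)^{2} = - 7 \left(-6\right)^{2} = \left(-7\right) 36 = -252$)
$\left(27 + B{\left(P \right)}\right)^{2} = \left(27 + 3\right)^{2} = 30^{2} = 900$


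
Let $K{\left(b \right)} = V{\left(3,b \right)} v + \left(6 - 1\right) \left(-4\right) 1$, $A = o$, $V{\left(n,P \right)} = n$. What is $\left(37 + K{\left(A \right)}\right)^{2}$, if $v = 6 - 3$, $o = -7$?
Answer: $676$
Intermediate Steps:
$A = -7$
$v = 3$
$K{\left(b \right)} = -11$ ($K{\left(b \right)} = 3 \cdot 3 + \left(6 - 1\right) \left(-4\right) 1 = 9 + 5 \left(-4\right) 1 = 9 - 20 = -11$)
$\left(37 + K{\left(A \right)}\right)^{2} = \left(37 - 11\right)^{2} = 26^{2} = 676$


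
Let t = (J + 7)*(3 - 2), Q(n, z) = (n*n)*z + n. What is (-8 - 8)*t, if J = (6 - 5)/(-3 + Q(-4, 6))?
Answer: -9984/89 ≈ -112.18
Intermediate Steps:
Q(n, z) = n + z*n**2 (Q(n, z) = n**2*z + n = z*n**2 + n = n + z*n**2)
J = 1/89 (J = (6 - 5)/(-3 - 4*(1 - 4*6)) = 1/(-3 - 4*(1 - 24)) = 1/(-3 - 4*(-23)) = 1/(-3 + 92) = 1/89 ≈ 0.011236)
t = 624/89 (t = (1/89 + 7)*(3 - 2) = (624/89)*1 = 624/89 ≈ 7.0112)
(-8 - 8)*t = (-8 - 8)*(624/89) = -16*624/89 = -9984/89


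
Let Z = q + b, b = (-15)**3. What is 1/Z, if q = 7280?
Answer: 1/3905 ≈ 0.00025608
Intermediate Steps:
b = -3375
Z = 3905 (Z = 7280 - 3375 = 3905)
1/Z = 1/3905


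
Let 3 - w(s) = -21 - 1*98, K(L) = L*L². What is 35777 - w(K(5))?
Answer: 35655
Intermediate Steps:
K(L) = L³
w(s) = 122 (w(s) = 3 - (-21 - 1*98) = 3 - (-21 - 98) = 3 - 1*(-119) = 3 + 119 = 122)
35777 - w(K(5)) = 35777 - 1*122 = 35777 - 122 = 35655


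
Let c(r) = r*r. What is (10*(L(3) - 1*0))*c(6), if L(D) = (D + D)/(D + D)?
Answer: 360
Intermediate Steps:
c(r) = r²
L(D) = 1 (L(D) = (2*D)/((2*D)) = (2*D)*(1/(2*D)) = 1)
(10*(L(3) - 1*0))*c(6) = (10*(1 - 1*0))*6² = (10*(1 + 0))*36 = (10*1)*36 = 10*36 = 360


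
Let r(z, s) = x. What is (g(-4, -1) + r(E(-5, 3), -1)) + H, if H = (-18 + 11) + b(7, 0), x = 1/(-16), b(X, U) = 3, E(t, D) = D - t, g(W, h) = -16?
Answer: -321/16 ≈ -20.063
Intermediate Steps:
x = -1/16 ≈ -0.062500
r(z, s) = -1/16
H = -4 (H = (-18 + 11) + 3 = -7 + 3 = -4)
(g(-4, -1) + r(E(-5, 3), -1)) + H = (-16 - 1/16) - 4 = -257/16 - 4 = -321/16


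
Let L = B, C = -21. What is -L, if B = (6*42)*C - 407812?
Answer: 413104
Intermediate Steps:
B = -413104 (B = (6*42)*(-21) - 407812 = 252*(-21) - 407812 = -5292 - 407812 = -413104)
L = -413104
-L = -1*(-413104) = 413104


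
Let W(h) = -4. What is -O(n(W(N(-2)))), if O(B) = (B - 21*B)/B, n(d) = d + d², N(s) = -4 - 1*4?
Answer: 20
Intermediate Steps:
N(s) = -8 (N(s) = -4 - 4 = -8)
O(B) = -20 (O(B) = (-20*B)/B = -20)
-O(n(W(N(-2)))) = -1*(-20) = 20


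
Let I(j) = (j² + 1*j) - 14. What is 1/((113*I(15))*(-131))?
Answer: -1/3345478 ≈ -2.9891e-7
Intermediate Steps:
I(j) = -14 + j + j² (I(j) = (j² + j) - 14 = (j + j²) - 14 = -14 + j + j²)
1/((113*I(15))*(-131)) = 1/((113*(-14 + 15 + 15²))*(-131)) = 1/((113*(-14 + 15 + 225))*(-131)) = 1/((113*226)*(-131)) = 1/(25538*(-131)) = 1/(-3345478) = -1/3345478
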